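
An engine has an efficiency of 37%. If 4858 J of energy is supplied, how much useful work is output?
W_out = η·W_in = 0.37·4858 = 1797.46 J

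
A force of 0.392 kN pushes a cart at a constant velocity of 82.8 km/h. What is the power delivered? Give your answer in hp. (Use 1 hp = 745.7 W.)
Convert to SI: F = 392.0 N, v = 23.0 m/s
P = Fv = (392.0)(23.0) = 9016.0 W = 12.09 hp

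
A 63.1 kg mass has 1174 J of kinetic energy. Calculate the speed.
v = √(2·KE/m) = √(2·1174/63.1) = 6.1 m/s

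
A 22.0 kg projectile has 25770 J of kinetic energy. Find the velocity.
v = √(2·KE/m) = √(2·25770/22.0) = 48.4 m/s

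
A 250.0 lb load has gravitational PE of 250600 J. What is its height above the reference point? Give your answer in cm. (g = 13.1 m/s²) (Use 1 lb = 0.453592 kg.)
Convert to SI: m = 113.398 kg, PE = 250600 J
h = PE/(mg) = 250600/(113.398·13.1) = 168.696 m = 16870 cm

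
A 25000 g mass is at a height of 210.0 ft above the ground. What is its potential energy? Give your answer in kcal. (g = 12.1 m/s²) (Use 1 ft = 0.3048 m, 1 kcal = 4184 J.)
Convert to SI: m = 25.0 kg, h = 64.008 m
PE = mgh = (25.0)(12.1)(64.008) = 19362.4 J = 4.628 kcal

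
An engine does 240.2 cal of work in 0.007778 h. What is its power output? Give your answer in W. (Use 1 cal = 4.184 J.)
Convert to SI: W = 1005.0 J, t = 28.0008 s
P = W/t = 1005.0/28.0008 = 35.89 W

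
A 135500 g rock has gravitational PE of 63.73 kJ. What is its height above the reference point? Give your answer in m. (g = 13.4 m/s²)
Convert to SI: m = 135.5 kg, PE = 63730.0 J
h = PE/(mg) = 63730.0/(135.5·13.4) = 35.1 m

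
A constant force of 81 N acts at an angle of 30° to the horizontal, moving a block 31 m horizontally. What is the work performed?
W = F·d·cosθ = (81)(31)cos(30°) = 2175 J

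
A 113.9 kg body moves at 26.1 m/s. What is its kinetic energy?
KE = ½mv² = ½(113.9)(26.1)² = 38790 J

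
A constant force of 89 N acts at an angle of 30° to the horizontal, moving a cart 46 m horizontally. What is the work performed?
W = F·d·cosθ = (89)(46)cos(30°) = 3546 J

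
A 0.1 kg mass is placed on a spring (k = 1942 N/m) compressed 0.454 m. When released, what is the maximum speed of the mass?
½kx² = ½mv² ⇒ v = x√(k/m) = (0.454)√(1942/0.1) = 63.27 m/s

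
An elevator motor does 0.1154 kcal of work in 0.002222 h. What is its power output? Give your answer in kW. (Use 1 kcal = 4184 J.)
Convert to SI: W = 482.834 J, t = 7.9992 s
P = W/t = 482.834/7.9992 = 60.3602 W = 0.06036 kW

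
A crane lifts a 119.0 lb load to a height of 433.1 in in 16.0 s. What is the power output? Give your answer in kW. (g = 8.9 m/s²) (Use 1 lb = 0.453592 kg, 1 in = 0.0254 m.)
Convert to SI: m = 53.9774 kg, h = 11.0007 m, t = 16.0 s
P = mgh/t = (53.9774)(8.9)(11.0007)/16.0 = 330.297 W = 0.3303 kW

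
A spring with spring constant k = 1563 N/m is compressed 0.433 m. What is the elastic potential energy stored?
PE = ½kx² = ½(1563)(0.433)² = 146.5 J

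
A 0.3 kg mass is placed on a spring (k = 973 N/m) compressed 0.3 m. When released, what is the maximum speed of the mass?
½kx² = ½mv² ⇒ v = x√(k/m) = (0.3)√(973/0.3) = 17.09 m/s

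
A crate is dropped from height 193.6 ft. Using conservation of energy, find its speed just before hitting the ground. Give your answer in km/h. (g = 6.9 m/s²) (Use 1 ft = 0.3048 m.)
Convert to SI: h = 59.0093 m
mgh = ½mv² ⇒ v = √(2gh) = √(2·6.9·59.0093) = 28.5364 m/s = 102.7 km/h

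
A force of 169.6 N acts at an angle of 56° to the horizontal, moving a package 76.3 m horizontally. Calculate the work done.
W = F·d·cosθ = (169.6)(76.3)cos(56°) = 7236 J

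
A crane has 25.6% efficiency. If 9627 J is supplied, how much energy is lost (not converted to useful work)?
W_lost = W_in(1 − η) = 9627·(1 − 0.256) = 7162 J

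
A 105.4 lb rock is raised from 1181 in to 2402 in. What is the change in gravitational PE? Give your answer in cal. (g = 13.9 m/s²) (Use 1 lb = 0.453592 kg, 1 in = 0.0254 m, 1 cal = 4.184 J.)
Convert to SI: m = 47.8086 kg, Δh = 31.0134 m
ΔPE = mgΔh = (47.8086)(13.9)(31.0134) = 20609.6 J = 4926 cal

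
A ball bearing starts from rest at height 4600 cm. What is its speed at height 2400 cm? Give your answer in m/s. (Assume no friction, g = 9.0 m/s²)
Convert to SI: h₁−h₂ = 22.0 m
mgh₁ = mgh₂ + ½mv² ⇒ v = √(2g(h₁−h₂)) = √(2·9.0·22.0) = 19.9 m/s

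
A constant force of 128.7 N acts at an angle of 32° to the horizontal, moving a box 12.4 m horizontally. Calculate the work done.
W = F·d·cosθ = (128.7)(12.4)cos(32°) = 1353 J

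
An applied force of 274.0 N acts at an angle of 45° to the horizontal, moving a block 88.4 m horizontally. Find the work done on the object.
W = F·d·cosθ = (274.0)(88.4)cos(45°) = 17130 J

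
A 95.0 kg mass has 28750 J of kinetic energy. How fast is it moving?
v = √(2·KE/m) = √(2·28750/95.0) = 24.6 m/s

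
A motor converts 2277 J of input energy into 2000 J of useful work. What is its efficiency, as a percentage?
η = W_out/W_in = 2000/2277 = 87.83%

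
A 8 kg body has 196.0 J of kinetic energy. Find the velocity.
v = √(2·KE/m) = √(2·196.0/8) = 7.0 m/s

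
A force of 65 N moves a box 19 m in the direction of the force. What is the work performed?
W = F·d = (65)(19) = 1235 J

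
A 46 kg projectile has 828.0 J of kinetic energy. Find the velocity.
v = √(2·KE/m) = √(2·828.0/46) = 6.0 m/s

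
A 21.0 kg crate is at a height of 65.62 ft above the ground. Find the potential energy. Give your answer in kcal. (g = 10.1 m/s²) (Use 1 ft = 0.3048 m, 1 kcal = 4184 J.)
Convert to SI: m = 21.0 kg, h = 20.001 m
PE = mgh = (21.0)(10.1)(20.001) = 4242.21 J = 1.014 kcal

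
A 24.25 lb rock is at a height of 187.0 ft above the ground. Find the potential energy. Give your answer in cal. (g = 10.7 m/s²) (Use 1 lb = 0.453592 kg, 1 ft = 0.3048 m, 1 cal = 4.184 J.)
Convert to SI: m = 10.9996 kg, h = 56.9976 m
PE = mgh = (10.9996)(10.7)(56.9976) = 6708.38 J = 1603 cal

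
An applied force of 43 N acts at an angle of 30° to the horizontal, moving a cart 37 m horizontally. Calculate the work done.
W = F·d·cosθ = (43)(37)cos(30°) = 1378 J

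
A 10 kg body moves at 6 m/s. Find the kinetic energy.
KE = ½mv² = ½(10)(6)² = 180.0 J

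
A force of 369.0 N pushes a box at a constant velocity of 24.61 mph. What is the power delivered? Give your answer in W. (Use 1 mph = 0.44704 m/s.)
Convert to SI: F = 369.0 N, v = 11.0017 m/s
P = Fv = (369.0)(11.0017) = 4060 W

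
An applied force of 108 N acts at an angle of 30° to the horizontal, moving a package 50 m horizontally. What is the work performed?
W = F·d·cosθ = (108)(50)cos(30°) = 4677 J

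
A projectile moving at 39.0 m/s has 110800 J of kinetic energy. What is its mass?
m = 2·KE/v² = 2·110800/(39.0)² = 145.7 kg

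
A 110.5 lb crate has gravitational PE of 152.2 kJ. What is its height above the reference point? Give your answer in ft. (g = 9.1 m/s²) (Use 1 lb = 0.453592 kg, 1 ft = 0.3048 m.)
Convert to SI: m = 50.1219 kg, PE = 152200 J
h = PE/(mg) = 152200/(50.1219·9.1) = 333.692 m = 1095 ft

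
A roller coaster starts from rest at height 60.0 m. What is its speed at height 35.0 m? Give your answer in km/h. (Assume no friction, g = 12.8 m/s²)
mgh₁ = mgh₂ + ½mv² ⇒ v = √(2g(h₁−h₂)) = √(2·12.8·25.0) = 25.2982 m/s = 91.07 km/h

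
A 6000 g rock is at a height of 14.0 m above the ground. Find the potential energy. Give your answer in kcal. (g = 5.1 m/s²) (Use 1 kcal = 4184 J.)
Convert to SI: m = 6.0 kg, h = 14.0 m
PE = mgh = (6.0)(5.1)(14.0) = 428.4 J = 0.1024 kcal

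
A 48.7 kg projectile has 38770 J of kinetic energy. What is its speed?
v = √(2·KE/m) = √(2·38770/48.7) = 39.9 m/s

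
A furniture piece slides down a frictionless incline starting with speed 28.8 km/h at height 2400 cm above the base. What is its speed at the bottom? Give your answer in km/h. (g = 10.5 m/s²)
Convert to SI: v₀ = 8.0 m/s, h = 24.0 m
½mv₀² + mgh = ½mv² ⇒ v = √(v₀² + 2gh) = √(8.0² + 2·10.5·24.0) = 23.8328 m/s = 85.8 km/h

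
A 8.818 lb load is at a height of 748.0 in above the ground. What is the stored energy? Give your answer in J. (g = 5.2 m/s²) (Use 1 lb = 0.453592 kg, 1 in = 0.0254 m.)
Convert to SI: m = 3.99977 kg, h = 18.9992 m
PE = mgh = (3.99977)(5.2)(18.9992) = 395.2 J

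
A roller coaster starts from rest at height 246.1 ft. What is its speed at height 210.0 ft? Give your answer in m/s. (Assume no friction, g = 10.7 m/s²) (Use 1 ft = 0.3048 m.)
Convert to SI: h₁−h₂ = 11.0033 m
mgh₁ = mgh₂ + ½mv² ⇒ v = √(2g(h₁−h₂)) = √(2·10.7·11.0033) = 15.35 m/s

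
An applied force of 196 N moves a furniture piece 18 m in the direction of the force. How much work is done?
W = F·d = (196)(18) = 3528 J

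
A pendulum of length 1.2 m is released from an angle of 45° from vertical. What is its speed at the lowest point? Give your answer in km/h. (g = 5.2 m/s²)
h = L(1 − cosθ) = 1.2(1 − cos45°) = 0.351472 m
v = √(2gh) = √(2·5.2·0.351472) = 1.91189 m/s = 6.883 km/h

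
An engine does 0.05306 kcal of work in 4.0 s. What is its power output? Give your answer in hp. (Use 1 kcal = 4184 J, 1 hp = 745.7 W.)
Convert to SI: W = 222.003 J, t = 4.0 s
P = W/t = 222.003/4.0 = 55.5008 W = 0.07443 hp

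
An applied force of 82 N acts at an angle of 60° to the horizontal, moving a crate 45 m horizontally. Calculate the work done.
W = F·d·cosθ = (82)(45)cos(60°) = 1845 J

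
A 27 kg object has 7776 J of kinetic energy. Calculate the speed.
v = √(2·KE/m) = √(2·7776/27) = 24.0 m/s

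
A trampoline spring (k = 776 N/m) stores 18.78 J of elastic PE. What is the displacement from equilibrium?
x = √(2·PE/k) = √(2·18.78/776) = 0.22 m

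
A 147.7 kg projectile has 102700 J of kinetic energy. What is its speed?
v = √(2·KE/m) = √(2·102700/147.7) = 37.29 m/s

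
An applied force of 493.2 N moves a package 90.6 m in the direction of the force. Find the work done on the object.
W = F·d = (493.2)(90.6) = 44680 J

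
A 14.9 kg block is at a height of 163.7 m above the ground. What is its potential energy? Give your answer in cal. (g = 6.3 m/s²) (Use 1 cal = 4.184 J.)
PE = mgh = (14.9)(6.3)(163.7) = 15366.5 J = 3673 cal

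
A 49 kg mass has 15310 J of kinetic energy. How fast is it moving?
v = √(2·KE/m) = √(2·15310/49) = 25.0 m/s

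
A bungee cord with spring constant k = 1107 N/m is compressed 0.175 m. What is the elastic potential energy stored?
PE = ½kx² = ½(1107)(0.175)² = 16.95 J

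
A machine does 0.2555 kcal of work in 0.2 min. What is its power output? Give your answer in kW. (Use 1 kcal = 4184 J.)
Convert to SI: W = 1069.01 J, t = 12.0 s
P = W/t = 1069.01/12.0 = 89.0843 W = 0.08908 kW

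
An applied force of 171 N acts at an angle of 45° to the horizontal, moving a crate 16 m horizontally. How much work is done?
W = F·d·cosθ = (171)(16)cos(45°) = 1935 J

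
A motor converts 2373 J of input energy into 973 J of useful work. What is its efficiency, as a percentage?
η = W_out/W_in = 973/2373 = 41.0%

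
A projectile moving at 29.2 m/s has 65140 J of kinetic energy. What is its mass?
m = 2·KE/v² = 2·65140/(29.2)² = 152.8 kg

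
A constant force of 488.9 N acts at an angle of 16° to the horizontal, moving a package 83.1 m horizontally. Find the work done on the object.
W = F·d·cosθ = (488.9)(83.1)cos(16°) = 39050 J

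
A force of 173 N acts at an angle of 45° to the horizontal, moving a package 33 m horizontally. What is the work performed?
W = F·d·cosθ = (173)(33)cos(45°) = 4037 J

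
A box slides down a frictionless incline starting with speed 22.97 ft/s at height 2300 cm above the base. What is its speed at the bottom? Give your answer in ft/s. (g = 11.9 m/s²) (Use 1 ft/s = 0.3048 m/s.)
Convert to SI: v₀ = 7.00126 m/s, h = 23.0 m
½mv₀² + mgh = ½mv² ⇒ v = √(v₀² + 2gh) = √(7.00126² + 2·11.9·23.0) = 24.4217 m/s = 80.12 ft/s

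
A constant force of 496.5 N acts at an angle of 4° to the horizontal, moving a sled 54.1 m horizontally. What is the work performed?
W = F·d·cosθ = (496.5)(54.1)cos(4°) = 26800 J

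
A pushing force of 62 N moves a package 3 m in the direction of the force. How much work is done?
W = F·d = (62)(3) = 186.0 J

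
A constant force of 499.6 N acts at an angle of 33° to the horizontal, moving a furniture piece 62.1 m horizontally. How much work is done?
W = F·d·cosθ = (499.6)(62.1)cos(33°) = 26020 J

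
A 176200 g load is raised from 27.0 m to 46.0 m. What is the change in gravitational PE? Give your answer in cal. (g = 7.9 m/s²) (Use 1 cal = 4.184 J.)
Convert to SI: m = 176.2 kg, Δh = 19.0 m
ΔPE = mgΔh = (176.2)(7.9)(19.0) = 26447.6 J = 6321 cal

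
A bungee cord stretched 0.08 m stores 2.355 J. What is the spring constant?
k = 2·PE/x² = 2·2.355/(0.08)² = 735.9 N/m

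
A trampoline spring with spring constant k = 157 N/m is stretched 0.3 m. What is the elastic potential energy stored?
PE = ½kx² = ½(157)(0.3)² = 7.065 J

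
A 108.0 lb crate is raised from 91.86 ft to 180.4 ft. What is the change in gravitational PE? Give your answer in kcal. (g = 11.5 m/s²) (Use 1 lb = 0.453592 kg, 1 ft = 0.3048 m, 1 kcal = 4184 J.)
Convert to SI: m = 48.9879 kg, Δh = 26.987 m
ΔPE = mgΔh = (48.9879)(11.5)(26.987) = 15203.4 J = 3.634 kcal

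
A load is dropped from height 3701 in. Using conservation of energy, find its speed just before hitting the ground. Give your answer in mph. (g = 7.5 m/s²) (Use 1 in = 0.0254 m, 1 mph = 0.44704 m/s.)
Convert to SI: h = 94.0054 m
mgh = ½mv² ⇒ v = √(2gh) = √(2·7.5·94.0054) = 37.551 m/s = 84.0 mph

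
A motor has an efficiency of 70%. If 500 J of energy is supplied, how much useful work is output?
W_out = η·W_in = 0.7·500 = 350.0 J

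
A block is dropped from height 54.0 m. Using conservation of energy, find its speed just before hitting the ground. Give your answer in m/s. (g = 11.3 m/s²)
mgh = ½mv² ⇒ v = √(2gh) = √(2·11.3·54.0) = 34.93 m/s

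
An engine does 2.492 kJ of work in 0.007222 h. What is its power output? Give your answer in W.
Convert to SI: W = 2492.0 J, t = 25.9992 s
P = W/t = 2492.0/25.9992 = 95.85 W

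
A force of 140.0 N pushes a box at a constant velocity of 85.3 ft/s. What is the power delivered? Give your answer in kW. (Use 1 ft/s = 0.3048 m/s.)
Convert to SI: F = 140.0 N, v = 25.9994 m/s
P = Fv = (140.0)(25.9994) = 3639.92 W = 3.64 kW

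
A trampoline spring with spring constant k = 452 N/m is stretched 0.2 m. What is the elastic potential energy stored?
PE = ½kx² = ½(452)(0.2)² = 9.04 J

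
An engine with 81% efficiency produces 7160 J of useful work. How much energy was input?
W_in = W_out/η = 7160/0.81 = 8840 J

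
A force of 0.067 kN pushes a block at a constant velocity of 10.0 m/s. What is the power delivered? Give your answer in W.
Convert to SI: F = 67.0 N, v = 10.0 m/s
P = Fv = (67.0)(10.0) = 670.0 W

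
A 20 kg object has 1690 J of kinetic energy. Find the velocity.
v = √(2·KE/m) = √(2·1690/20) = 13.0 m/s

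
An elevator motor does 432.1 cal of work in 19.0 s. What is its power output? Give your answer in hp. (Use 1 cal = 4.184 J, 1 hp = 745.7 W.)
Convert to SI: W = 1807.91 J, t = 19.0 s
P = W/t = 1807.91/19.0 = 95.153 W = 0.1276 hp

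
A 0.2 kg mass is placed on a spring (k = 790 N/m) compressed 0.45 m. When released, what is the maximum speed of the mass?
½kx² = ½mv² ⇒ v = x√(k/m) = (0.45)√(790/0.2) = 28.28 m/s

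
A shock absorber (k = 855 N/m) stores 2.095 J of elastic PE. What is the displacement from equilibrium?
x = √(2·PE/k) = √(2·2.095/855) = 0.07 m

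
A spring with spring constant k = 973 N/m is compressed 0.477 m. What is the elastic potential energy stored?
PE = ½kx² = ½(973)(0.477)² = 110.7 J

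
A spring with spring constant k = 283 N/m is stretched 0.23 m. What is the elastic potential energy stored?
PE = ½kx² = ½(283)(0.23)² = 7.485 J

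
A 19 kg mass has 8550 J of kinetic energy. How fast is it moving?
v = √(2·KE/m) = √(2·8550/19) = 30.0 m/s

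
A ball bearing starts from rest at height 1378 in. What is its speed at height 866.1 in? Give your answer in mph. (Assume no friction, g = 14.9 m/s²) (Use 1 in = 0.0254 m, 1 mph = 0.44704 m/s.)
Convert to SI: h₁−h₂ = 13.0023 m
mgh₁ = mgh₂ + ½mv² ⇒ v = √(2g(h₁−h₂)) = √(2·14.9·13.0023) = 19.6842 m/s = 44.03 mph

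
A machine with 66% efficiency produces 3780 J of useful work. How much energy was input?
W_in = W_out/η = 3780/0.66 = 5727 J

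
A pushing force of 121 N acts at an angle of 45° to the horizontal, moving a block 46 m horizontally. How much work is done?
W = F·d·cosθ = (121)(46)cos(45°) = 3936 J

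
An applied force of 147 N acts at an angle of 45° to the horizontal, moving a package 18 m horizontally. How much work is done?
W = F·d·cosθ = (147)(18)cos(45°) = 1871 J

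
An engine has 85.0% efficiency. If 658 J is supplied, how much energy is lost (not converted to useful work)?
W_lost = W_in(1 − η) = 658·(1 − 0.85) = 98.7 J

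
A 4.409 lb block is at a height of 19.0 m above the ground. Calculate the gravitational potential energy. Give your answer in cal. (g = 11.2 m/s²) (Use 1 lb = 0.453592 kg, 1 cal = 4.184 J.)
Convert to SI: m = 1.99989 kg, h = 19.0 m
PE = mgh = (1.99989)(11.2)(19.0) = 425.576 J = 101.7 cal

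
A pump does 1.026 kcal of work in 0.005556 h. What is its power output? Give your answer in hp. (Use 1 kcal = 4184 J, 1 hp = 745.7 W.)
Convert to SI: W = 4292.78 J, t = 20.0016 s
P = W/t = 4292.78/20.0016 = 214.622 W = 0.2878 hp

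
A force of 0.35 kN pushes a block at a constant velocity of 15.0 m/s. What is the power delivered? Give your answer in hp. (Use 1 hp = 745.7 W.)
Convert to SI: F = 350.0 N, v = 15.0 m/s
P = Fv = (350.0)(15.0) = 5250.0 W = 7.04 hp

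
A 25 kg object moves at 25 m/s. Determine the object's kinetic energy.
KE = ½mv² = ½(25)(25)² = 7812.5 J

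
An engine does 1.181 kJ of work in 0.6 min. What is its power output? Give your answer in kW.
Convert to SI: W = 1181.0 J, t = 36.0 s
P = W/t = 1181.0/36.0 = 32.8056 W = 0.03281 kW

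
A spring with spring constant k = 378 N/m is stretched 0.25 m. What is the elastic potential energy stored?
PE = ½kx² = ½(378)(0.25)² = 11.81 J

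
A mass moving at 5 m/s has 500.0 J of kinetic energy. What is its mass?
m = 2·KE/v² = 2·500.0/(5)² = 40.0 kg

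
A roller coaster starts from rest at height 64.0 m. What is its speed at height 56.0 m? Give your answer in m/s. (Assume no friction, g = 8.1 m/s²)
mgh₁ = mgh₂ + ½mv² ⇒ v = √(2g(h₁−h₂)) = √(2·8.1·8.0) = 11.38 m/s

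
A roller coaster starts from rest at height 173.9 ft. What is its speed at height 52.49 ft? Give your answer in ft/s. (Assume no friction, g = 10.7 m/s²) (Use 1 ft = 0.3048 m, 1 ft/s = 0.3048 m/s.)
Convert to SI: h₁−h₂ = 37.0058 m
mgh₁ = mgh₂ + ½mv² ⇒ v = √(2g(h₁−h₂)) = √(2·10.7·37.0058) = 28.1411 m/s = 92.33 ft/s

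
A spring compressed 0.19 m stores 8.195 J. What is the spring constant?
k = 2·PE/x² = 2·8.195/(0.19)² = 454.0 N/m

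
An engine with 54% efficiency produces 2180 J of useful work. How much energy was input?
W_in = W_out/η = 2180/0.54 = 4037 J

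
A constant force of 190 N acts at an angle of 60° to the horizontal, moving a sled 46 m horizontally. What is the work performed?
W = F·d·cosθ = (190)(46)cos(60°) = 4370 J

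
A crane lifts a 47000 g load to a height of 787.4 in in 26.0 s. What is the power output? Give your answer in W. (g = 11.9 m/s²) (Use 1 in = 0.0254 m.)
Convert to SI: m = 47.0 kg, h = 20.0 m, t = 26.0 s
P = mgh/t = (47.0)(11.9)(20.0)/26.0 = 430.2 W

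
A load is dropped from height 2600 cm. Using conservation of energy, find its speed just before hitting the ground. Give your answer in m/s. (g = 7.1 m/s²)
Convert to SI: h = 26.0 m
mgh = ½mv² ⇒ v = √(2gh) = √(2·7.1·26.0) = 19.21 m/s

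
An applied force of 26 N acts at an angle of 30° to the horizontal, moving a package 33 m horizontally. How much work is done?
W = F·d·cosθ = (26)(33)cos(30°) = 743.0 J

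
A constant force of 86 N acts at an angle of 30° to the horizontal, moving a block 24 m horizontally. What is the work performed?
W = F·d·cosθ = (86)(24)cos(30°) = 1787 J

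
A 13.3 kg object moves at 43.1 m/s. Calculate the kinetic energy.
KE = ½mv² = ½(13.3)(43.1)² = 12350 J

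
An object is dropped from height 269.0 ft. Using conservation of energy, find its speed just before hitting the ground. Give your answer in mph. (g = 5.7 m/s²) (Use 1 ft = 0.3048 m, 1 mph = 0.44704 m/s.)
Convert to SI: h = 81.9912 m
mgh = ½mv² ⇒ v = √(2gh) = √(2·5.7·81.9912) = 30.5729 m/s = 68.39 mph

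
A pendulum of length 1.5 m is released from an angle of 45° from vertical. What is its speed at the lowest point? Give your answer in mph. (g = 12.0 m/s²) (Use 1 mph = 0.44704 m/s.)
h = L(1 − cosθ) = 1.5(1 − cos45°) = 0.43934 m
v = √(2gh) = √(2·12.0·0.43934) = 3.24718 m/s = 7.264 mph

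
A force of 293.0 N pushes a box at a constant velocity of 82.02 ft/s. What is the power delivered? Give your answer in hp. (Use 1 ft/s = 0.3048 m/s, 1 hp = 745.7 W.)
Convert to SI: F = 293.0 N, v = 24.9997 m/s
P = Fv = (293.0)(24.9997) = 7324.91 W = 9.823 hp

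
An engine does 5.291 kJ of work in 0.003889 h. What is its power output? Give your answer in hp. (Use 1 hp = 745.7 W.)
Convert to SI: W = 5291.0 J, t = 14.0004 s
P = W/t = 5291.0/14.0004 = 377.918 W = 0.5068 hp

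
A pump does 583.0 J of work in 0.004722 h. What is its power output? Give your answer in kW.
Convert to SI: W = 583.0 J, t = 16.9992 s
P = W/t = 583.0/16.9992 = 34.2957 W = 0.0343 kW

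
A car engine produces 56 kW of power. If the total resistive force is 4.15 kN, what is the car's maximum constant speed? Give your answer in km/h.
Convert to SI: F = 4150.0 N
P = Fv ⇒ v = P/F = 56000 W/4150.0 N = 13.494 m/s = 48.58 km/h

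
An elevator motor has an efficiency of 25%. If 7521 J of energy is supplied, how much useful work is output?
W_out = η·W_in = 0.25·7521 = 1880.25 J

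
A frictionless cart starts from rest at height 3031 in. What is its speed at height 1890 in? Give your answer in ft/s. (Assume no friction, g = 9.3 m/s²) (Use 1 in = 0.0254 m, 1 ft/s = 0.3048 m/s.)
Convert to SI: h₁−h₂ = 28.9814 m
mgh₁ = mgh₂ + ½mv² ⇒ v = √(2g(h₁−h₂)) = √(2·9.3·28.9814) = 23.2175 m/s = 76.17 ft/s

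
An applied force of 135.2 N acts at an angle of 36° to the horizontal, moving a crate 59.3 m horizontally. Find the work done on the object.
W = F·d·cosθ = (135.2)(59.3)cos(36°) = 6486 J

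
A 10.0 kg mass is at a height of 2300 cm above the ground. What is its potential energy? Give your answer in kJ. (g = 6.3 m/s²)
Convert to SI: m = 10.0 kg, h = 23.0 m
PE = mgh = (10.0)(6.3)(23.0) = 1449.0 J = 1.449 kJ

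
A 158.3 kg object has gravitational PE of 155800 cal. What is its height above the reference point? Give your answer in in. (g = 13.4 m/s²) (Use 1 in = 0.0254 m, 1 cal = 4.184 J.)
Convert to SI: m = 158.3 kg, PE = 651867 J
h = PE/(mg) = 651867/(158.3·13.4) = 307.308 m = 12100 in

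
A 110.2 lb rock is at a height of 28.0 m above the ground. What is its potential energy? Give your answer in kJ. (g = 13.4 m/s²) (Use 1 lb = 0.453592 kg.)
Convert to SI: m = 49.9858 kg, h = 28.0 m
PE = mgh = (49.9858)(13.4)(28.0) = 18754.7 J = 18.75 kJ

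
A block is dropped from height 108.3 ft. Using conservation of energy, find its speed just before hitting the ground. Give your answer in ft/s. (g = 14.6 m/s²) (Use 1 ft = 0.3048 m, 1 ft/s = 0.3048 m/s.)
Convert to SI: h = 33.0098 m
mgh = ½mv² ⇒ v = √(2gh) = √(2·14.6·33.0098) = 31.0465 m/s = 101.9 ft/s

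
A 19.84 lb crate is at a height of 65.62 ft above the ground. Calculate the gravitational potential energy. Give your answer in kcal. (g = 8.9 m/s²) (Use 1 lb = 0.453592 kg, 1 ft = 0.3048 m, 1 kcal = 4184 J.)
Convert to SI: m = 8.99927 kg, h = 20.001 m
PE = mgh = (8.99927)(8.9)(20.001) = 1601.95 J = 0.3829 kcal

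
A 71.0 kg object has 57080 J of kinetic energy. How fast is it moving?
v = √(2·KE/m) = √(2·57080/71.0) = 40.1 m/s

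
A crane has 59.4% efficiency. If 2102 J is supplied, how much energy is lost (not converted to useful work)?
W_lost = W_in(1 − η) = 2102·(1 − 0.594) = 853.4 J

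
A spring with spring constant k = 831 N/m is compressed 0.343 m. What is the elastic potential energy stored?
PE = ½kx² = ½(831)(0.343)² = 48.88 J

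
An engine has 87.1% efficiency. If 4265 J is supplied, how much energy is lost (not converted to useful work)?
W_lost = W_in(1 − η) = 4265·(1 − 0.871) = 550.2 J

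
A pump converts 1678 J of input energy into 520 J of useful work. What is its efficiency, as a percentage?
η = W_out/W_in = 520/1678 = 30.99%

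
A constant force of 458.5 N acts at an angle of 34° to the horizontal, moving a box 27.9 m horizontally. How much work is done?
W = F·d·cosθ = (458.5)(27.9)cos(34°) = 10610 J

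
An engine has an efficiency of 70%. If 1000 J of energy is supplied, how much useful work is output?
W_out = η·W_in = 0.7·1000 = 700.0 J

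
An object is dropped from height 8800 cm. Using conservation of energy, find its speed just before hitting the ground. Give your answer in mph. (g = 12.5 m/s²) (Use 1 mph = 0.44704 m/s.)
Convert to SI: h = 88.0 m
mgh = ½mv² ⇒ v = √(2gh) = √(2·12.5·88.0) = 46.9042 m/s = 104.9 mph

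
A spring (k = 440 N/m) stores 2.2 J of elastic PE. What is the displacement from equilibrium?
x = √(2·PE/k) = √(2·2.2/440) = 0.1 m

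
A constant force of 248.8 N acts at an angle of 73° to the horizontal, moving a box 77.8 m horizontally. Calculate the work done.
W = F·d·cosθ = (248.8)(77.8)cos(73°) = 5659 J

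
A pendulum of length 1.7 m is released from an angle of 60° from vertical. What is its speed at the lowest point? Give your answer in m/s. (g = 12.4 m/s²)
h = L(1 − cosθ) = 1.7(1 − cos60°) = 0.85 m
v = √(2gh) = √(2·12.4·0.85) = 4.591 m/s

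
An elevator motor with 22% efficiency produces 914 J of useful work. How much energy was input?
W_in = W_out/η = 914/0.22 = 4155 J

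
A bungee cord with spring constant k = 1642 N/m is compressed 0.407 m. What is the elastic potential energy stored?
PE = ½kx² = ½(1642)(0.407)² = 136.0 J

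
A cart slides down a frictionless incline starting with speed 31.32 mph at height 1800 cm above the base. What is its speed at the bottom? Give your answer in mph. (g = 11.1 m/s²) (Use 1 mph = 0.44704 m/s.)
Convert to SI: v₀ = 14.0013 m/s, h = 18.0 m
½mv₀² + mgh = ½mv² ⇒ v = √(v₀² + 2gh) = √(14.0013² + 2·11.1·18.0) = 24.4057 m/s = 54.59 mph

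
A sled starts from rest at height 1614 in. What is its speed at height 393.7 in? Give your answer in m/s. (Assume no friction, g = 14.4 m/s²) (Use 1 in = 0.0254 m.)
Convert to SI: h₁−h₂ = 30.9956 m
mgh₁ = mgh₂ + ½mv² ⇒ v = √(2g(h₁−h₂)) = √(2·14.4·30.9956) = 29.88 m/s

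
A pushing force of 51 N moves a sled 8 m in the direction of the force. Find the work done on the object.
W = F·d = (51)(8) = 408.0 J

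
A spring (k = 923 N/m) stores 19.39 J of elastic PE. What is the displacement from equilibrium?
x = √(2·PE/k) = √(2·19.39/923) = 0.205 m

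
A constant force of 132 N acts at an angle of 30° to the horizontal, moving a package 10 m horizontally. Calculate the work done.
W = F·d·cosθ = (132)(10)cos(30°) = 1143 J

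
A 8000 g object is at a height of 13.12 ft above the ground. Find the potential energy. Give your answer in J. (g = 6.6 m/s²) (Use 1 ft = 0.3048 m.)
Convert to SI: m = 8.0 kg, h = 3.99898 m
PE = mgh = (8.0)(6.6)(3.99898) = 211.1 J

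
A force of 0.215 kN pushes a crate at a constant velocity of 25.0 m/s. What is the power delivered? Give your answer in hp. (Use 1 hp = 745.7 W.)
Convert to SI: F = 215.0 N, v = 25.0 m/s
P = Fv = (215.0)(25.0) = 5375.0 W = 7.208 hp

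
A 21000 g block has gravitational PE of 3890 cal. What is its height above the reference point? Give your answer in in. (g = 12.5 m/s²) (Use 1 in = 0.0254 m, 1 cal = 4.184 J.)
Convert to SI: m = 21.0 kg, PE = 16275.8 J
h = PE/(mg) = 16275.8/(21.0·12.5) = 62.0029 m = 2441 in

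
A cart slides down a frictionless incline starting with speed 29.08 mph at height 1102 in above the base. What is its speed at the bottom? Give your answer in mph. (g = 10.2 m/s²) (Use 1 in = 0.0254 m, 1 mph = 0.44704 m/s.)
Convert to SI: v₀ = 12.9999 m/s, h = 27.9908 m
½mv₀² + mgh = ½mv² ⇒ v = √(v₀² + 2gh) = √(12.9999² + 2·10.2·27.9908) = 27.2031 m/s = 60.85 mph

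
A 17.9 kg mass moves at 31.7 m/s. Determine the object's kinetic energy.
KE = ½mv² = ½(17.9)(31.7)² = 8994 J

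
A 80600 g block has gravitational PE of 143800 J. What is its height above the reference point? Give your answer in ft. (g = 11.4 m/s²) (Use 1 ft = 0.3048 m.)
Convert to SI: m = 80.6 kg, PE = 143800 J
h = PE/(mg) = 143800/(80.6·11.4) = 156.502 m = 513.5 ft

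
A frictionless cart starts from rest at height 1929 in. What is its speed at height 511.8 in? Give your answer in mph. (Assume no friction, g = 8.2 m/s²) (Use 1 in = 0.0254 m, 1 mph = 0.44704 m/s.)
Convert to SI: h₁−h₂ = 35.9969 m
mgh₁ = mgh₂ + ½mv² ⇒ v = √(2g(h₁−h₂)) = √(2·8.2·35.9969) = 24.2971 m/s = 54.35 mph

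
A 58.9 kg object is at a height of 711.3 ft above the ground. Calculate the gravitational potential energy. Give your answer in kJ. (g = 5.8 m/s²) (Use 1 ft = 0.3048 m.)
Convert to SI: m = 58.9 kg, h = 216.804 m
PE = mgh = (58.9)(5.8)(216.804) = 74064.7 J = 74.06 kJ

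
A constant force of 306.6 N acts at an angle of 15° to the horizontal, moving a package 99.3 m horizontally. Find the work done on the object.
W = F·d·cosθ = (306.6)(99.3)cos(15°) = 29410 J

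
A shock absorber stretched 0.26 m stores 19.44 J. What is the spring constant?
k = 2·PE/x² = 2·19.44/(0.26)² = 575.1 N/m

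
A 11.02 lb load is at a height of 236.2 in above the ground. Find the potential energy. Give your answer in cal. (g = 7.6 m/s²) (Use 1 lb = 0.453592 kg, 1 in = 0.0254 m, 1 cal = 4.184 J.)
Convert to SI: m = 4.99858 kg, h = 5.99948 m
PE = mgh = (4.99858)(7.6)(5.99948) = 227.916 J = 54.47 cal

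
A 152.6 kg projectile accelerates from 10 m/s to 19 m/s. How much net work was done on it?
W = ΔKE = ½m(v₂² − v₁²) = ½(152.6)(19² − 10²) = 19914.3 J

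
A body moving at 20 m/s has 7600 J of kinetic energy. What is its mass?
m = 2·KE/v² = 2·7600/(20)² = 38.0 kg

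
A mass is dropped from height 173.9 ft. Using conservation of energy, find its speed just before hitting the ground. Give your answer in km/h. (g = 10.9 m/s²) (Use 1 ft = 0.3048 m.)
Convert to SI: h = 53.0047 m
mgh = ½mv² ⇒ v = √(2gh) = √(2·10.9·53.0047) = 33.9927 m/s = 122.4 km/h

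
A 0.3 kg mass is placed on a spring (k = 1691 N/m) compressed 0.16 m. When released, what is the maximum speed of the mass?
½kx² = ½mv² ⇒ v = x√(k/m) = (0.16)√(1691/0.3) = 12.01 m/s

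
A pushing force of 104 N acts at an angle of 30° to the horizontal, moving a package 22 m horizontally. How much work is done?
W = F·d·cosθ = (104)(22)cos(30°) = 1981 J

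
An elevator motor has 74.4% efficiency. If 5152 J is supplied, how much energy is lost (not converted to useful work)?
W_lost = W_in(1 − η) = 5152·(1 − 0.744) = 1319 J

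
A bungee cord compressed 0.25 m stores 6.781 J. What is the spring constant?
k = 2·PE/x² = 2·6.781/(0.25)² = 217.0 N/m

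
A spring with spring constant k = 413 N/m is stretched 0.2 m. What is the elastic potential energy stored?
PE = ½kx² = ½(413)(0.2)² = 8.26 J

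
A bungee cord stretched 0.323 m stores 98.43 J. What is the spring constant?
k = 2·PE/x² = 2·98.43/(0.323)² = 1887 N/m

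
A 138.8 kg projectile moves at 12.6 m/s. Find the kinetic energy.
KE = ½mv² = ½(138.8)(12.6)² = 11020 J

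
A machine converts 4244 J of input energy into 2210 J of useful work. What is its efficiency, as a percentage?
η = W_out/W_in = 2210/4244 = 52.07%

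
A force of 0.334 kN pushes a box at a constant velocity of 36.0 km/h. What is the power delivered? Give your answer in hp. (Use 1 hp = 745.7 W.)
Convert to SI: F = 334.0 N, v = 10.0 m/s
P = Fv = (334.0)(10.0) = 3340.0 W = 4.479 hp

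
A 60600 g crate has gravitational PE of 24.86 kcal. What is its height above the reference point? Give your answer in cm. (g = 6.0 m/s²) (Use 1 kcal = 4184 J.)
Convert to SI: m = 60.6 kg, PE = 104014 J
h = PE/(mg) = 104014/(60.6·6.0) = 286.068 m = 28610 cm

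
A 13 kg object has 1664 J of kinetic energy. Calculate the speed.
v = √(2·KE/m) = √(2·1664/13) = 16.0 m/s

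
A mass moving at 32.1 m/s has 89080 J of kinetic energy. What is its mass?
m = 2·KE/v² = 2·89080/(32.1)² = 172.9 kg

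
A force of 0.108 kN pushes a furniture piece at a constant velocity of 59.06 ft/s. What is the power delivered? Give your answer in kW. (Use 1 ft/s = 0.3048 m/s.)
Convert to SI: F = 108.0 N, v = 18.0015 m/s
P = Fv = (108.0)(18.0015) = 1944.16 W = 1.944 kW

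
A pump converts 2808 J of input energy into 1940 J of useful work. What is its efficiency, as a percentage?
η = W_out/W_in = 1940/2808 = 69.09%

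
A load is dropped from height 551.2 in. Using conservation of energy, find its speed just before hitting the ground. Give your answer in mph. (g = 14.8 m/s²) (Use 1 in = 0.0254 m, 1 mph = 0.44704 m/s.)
Convert to SI: h = 14.0005 m
mgh = ½mv² ⇒ v = √(2gh) = √(2·14.8·14.0005) = 20.3572 m/s = 45.54 mph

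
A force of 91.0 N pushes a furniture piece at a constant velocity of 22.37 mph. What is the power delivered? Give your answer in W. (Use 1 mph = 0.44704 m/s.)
Convert to SI: F = 91.0 N, v = 10.0003 m/s
P = Fv = (91.0)(10.0003) = 910.0 W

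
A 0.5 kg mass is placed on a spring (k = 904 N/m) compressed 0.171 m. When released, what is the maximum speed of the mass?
½kx² = ½mv² ⇒ v = x√(k/m) = (0.171)√(904/0.5) = 7.271 m/s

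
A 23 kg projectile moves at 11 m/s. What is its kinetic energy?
KE = ½mv² = ½(23)(11)² = 1391.5 J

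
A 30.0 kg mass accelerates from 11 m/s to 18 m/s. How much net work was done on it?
W = ΔKE = ½m(v₂² − v₁²) = ½(30.0)(18² − 11²) = 3045.0 J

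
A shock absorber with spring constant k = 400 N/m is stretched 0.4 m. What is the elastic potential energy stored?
PE = ½kx² = ½(400)(0.4)² = 32.0 J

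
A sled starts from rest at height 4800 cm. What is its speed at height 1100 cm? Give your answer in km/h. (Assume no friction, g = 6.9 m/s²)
Convert to SI: h₁−h₂ = 37.0 m
mgh₁ = mgh₂ + ½mv² ⇒ v = √(2g(h₁−h₂)) = √(2·6.9·37.0) = 22.5965 m/s = 81.35 km/h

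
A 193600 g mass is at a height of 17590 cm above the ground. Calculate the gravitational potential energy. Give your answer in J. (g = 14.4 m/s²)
Convert to SI: m = 193.6 kg, h = 175.9 m
PE = mgh = (193.6)(14.4)(175.9) = 490400 J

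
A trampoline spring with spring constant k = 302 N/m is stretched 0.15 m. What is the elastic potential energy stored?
PE = ½kx² = ½(302)(0.15)² = 3.398 J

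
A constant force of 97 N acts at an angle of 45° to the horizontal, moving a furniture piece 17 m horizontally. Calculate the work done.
W = F·d·cosθ = (97)(17)cos(45°) = 1166 J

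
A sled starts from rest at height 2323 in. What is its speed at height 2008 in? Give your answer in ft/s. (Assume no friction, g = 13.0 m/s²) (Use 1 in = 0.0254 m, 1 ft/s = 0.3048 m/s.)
Convert to SI: h₁−h₂ = 8.001 m
mgh₁ = mgh₂ + ½mv² ⇒ v = √(2g(h₁−h₂)) = √(2·13.0·8.001) = 14.4231 m/s = 47.32 ft/s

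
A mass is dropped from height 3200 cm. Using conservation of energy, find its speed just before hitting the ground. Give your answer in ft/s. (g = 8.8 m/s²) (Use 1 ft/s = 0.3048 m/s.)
Convert to SI: h = 32.0 m
mgh = ½mv² ⇒ v = √(2gh) = √(2·8.8·32.0) = 23.7318 m/s = 77.86 ft/s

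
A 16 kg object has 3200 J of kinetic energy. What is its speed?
v = √(2·KE/m) = √(2·3200/16) = 20.0 m/s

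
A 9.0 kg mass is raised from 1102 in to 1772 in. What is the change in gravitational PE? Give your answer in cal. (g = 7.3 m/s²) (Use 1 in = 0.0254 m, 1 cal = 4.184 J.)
Convert to SI: m = 9.0 kg, Δh = 17.018 m
ΔPE = mgΔh = (9.0)(7.3)(17.018) = 1118.08 J = 267.2 cal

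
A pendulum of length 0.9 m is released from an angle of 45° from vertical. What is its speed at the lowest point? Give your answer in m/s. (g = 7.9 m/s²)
h = L(1 − cosθ) = 0.9(1 − cos45°) = 0.263604 m
v = √(2gh) = √(2·7.9·0.263604) = 2.041 m/s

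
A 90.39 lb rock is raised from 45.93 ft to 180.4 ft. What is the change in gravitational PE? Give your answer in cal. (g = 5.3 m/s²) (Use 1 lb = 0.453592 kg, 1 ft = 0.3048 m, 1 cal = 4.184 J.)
Convert to SI: m = 41.0002 kg, Δh = 40.9865 m
ΔPE = mgΔh = (41.0002)(5.3)(40.9865) = 8906.4 J = 2129 cal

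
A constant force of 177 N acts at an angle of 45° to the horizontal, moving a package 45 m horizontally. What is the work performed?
W = F·d·cosθ = (177)(45)cos(45°) = 5632 J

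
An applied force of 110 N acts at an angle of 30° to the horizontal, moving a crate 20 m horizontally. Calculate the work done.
W = F·d·cosθ = (110)(20)cos(30°) = 1905 J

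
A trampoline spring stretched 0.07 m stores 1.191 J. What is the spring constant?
k = 2·PE/x² = 2·1.191/(0.07)² = 486.1 N/m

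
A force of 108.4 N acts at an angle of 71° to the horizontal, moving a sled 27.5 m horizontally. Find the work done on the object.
W = F·d·cosθ = (108.4)(27.5)cos(71°) = 970.5 J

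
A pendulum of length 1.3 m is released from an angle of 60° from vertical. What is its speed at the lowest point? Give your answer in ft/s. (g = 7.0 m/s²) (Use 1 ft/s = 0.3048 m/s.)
h = L(1 − cosθ) = 1.3(1 − cos60°) = 0.65 m
v = √(2gh) = √(2·7.0·0.65) = 3.01662 m/s = 9.897 ft/s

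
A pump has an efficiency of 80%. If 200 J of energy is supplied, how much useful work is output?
W_out = η·W_in = 0.8·200 = 160.0 J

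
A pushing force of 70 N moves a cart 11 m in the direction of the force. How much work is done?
W = F·d = (70)(11) = 770.0 J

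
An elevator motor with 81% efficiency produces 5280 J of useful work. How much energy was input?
W_in = W_out/η = 5280/0.81 = 6519 J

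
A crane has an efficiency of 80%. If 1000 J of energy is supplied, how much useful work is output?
W_out = η·W_in = 0.8·1000 = 800.0 J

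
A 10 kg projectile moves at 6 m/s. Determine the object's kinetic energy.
KE = ½mv² = ½(10)(6)² = 180.0 J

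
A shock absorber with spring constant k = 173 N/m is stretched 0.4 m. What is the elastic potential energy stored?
PE = ½kx² = ½(173)(0.4)² = 13.84 J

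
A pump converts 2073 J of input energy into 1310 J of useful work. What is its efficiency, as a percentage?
η = W_out/W_in = 1310/2073 = 63.19%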